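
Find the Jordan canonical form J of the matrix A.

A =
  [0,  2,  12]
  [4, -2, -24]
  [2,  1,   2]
J_1(-4) ⊕ J_2(2)

The characteristic polynomial is
  det(x·I − A) = x^3 - 12*x + 16 = (x - 2)^2*(x + 4)

Eigenvalues and multiplicities (the geometric multiplicity of λ is n − rank(A − λI), which equals the number of Jordan blocks for λ):
  λ = -4: algebraic multiplicity = 1, geometric multiplicity = 1
  λ = 2: algebraic multiplicity = 2, geometric multiplicity = 1

Determining the block sizes for each eigenvalue:
  λ = -4: one block (gm = 1), so the single block has size am = 1 → block sizes [1]
  λ = 2: one block (gm = 1), so the single block has size am = 2 → block sizes [2]

Assembling the blocks gives a Jordan form
J =
  [-4, 0, 0]
  [ 0, 2, 1]
  [ 0, 0, 2]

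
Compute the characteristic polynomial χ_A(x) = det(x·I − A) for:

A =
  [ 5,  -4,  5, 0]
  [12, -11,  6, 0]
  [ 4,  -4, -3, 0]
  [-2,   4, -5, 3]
x^4 + 6*x^3 - 12*x^2 - 70*x + 75

Expanding det(x·I − A) (e.g. by cofactor expansion or by noting that A is similar to its Jordan form J, which has the same characteristic polynomial as A) gives
  χ_A(x) = x^4 + 6*x^3 - 12*x^2 - 70*x + 75
which factors as (x - 3)*(x - 1)*(x + 5)^2. The eigenvalues (with algebraic multiplicities) are λ = -5 with multiplicity 2, λ = 1 with multiplicity 1, λ = 3 with multiplicity 1.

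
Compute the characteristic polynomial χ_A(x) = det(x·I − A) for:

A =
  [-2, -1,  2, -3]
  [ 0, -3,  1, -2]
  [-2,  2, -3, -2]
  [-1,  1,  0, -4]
x^4 + 12*x^3 + 54*x^2 + 108*x + 81

Expanding det(x·I − A) (e.g. by cofactor expansion or by noting that A is similar to its Jordan form J, which has the same characteristic polynomial as A) gives
  χ_A(x) = x^4 + 12*x^3 + 54*x^2 + 108*x + 81
which factors as (x + 3)^4. The eigenvalues (with algebraic multiplicities) are λ = -3 with multiplicity 4.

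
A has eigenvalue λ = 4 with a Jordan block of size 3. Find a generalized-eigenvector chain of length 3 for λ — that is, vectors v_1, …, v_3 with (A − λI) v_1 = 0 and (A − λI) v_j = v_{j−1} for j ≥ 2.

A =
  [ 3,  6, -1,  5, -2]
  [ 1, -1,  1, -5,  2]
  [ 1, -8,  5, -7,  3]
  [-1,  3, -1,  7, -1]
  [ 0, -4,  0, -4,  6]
A Jordan chain for λ = 4 of length 3:
v_1 = (1, 0, -1, 0, 0)ᵀ
v_2 = (-1, 1, 1, -1, 0)ᵀ
v_3 = (1, 0, 0, 0, 0)ᵀ

Let N = A − (4)·I. We want v_3 with N^3 v_3 = 0 but N^2 v_3 ≠ 0; then v_{j-1} := N · v_j for j = 3, …, 2.

Pick v_3 = (1, 0, 0, 0, 0)ᵀ.
Then v_2 = N · v_3 = (-1, 1, 1, -1, 0)ᵀ.
Then v_1 = N · v_2 = (1, 0, -1, 0, 0)ᵀ.

Sanity check: (A − (4)·I) v_1 = (0, 0, 0, 0, 0)ᵀ = 0. ✓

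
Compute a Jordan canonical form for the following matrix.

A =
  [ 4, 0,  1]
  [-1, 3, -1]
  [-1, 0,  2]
J_2(3) ⊕ J_1(3)

The characteristic polynomial is
  det(x·I − A) = x^3 - 9*x^2 + 27*x - 27 = (x - 3)^3

Eigenvalues and multiplicities (the geometric multiplicity of λ is n − rank(A − λI), which equals the number of Jordan blocks for λ):
  λ = 3: algebraic multiplicity = 3, geometric multiplicity = 2

Determining the block sizes for each eigenvalue:
  λ = 3: 2 blocks summing to 3 forces exactly one block of size 2 and the rest size 1 → block sizes [2, 1]

Assembling the blocks gives a Jordan form
J =
  [3, 1, 0]
  [0, 3, 0]
  [0, 0, 3]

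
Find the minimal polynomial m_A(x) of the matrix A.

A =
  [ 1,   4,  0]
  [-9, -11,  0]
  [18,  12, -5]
x^2 + 10*x + 25

The characteristic polynomial is χ_A(x) = (x + 5)^3, so the eigenvalues are known. The minimal polynomial is
  m_A(x) = Π_λ (x − λ)^{k_λ}
where k_λ is the size of the *largest* Jordan block for λ (equivalently, the smallest k with (A − λI)^k v = 0 for every generalised eigenvector v of λ).

  λ = -5: largest Jordan block has size 2, contributing (x + 5)^2

So m_A(x) = (x + 5)^2 = x^2 + 10*x + 25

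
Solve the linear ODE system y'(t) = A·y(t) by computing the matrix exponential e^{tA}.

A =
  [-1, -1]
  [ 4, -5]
e^{tA} =
  [2*t*exp(-3*t) + exp(-3*t), -t*exp(-3*t)]
  [4*t*exp(-3*t), -2*t*exp(-3*t) + exp(-3*t)]

Strategy: write A = P · J · P⁻¹ where J is a Jordan canonical form, so e^{tA} = P · e^{tJ} · P⁻¹, and e^{tJ} can be computed block-by-block.

A has Jordan form
J =
  [-3,  1]
  [ 0, -3]
(up to reordering of blocks).

Per-block formulas:
  For a 2×2 Jordan block J_2(-3): exp(t · J_2(-3)) = e^(-3t)·(I + t·N), where N is the 2×2 nilpotent shift.

After assembling e^{tJ} and conjugating by P, we get:

e^{tA} =
  [2*t*exp(-3*t) + exp(-3*t), -t*exp(-3*t)]
  [4*t*exp(-3*t), -2*t*exp(-3*t) + exp(-3*t)]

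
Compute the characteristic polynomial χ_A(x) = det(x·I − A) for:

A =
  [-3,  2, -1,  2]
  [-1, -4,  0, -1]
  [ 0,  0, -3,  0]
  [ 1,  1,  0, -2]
x^4 + 12*x^3 + 54*x^2 + 108*x + 81

Expanding det(x·I − A) (e.g. by cofactor expansion or by noting that A is similar to its Jordan form J, which has the same characteristic polynomial as A) gives
  χ_A(x) = x^4 + 12*x^3 + 54*x^2 + 108*x + 81
which factors as (x + 3)^4. The eigenvalues (with algebraic multiplicities) are λ = -3 with multiplicity 4.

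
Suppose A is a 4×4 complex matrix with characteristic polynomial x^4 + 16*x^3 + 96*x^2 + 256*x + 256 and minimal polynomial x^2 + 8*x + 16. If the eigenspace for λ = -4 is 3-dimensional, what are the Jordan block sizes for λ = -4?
Block sizes for λ = -4: [2, 1, 1]

Step 1 — from the characteristic polynomial, algebraic multiplicity of λ = -4 is 4. From dim ker(A − (-4)·I) = 3, there are exactly 3 Jordan blocks for λ = -4.
Step 2 — from the minimal polynomial, the factor (x + 4)^2 tells us the largest block for λ = -4 has size 2.
Step 3 — with total size 4, 3 blocks, and largest block 2, the block sizes (in nonincreasing order) are [2, 1, 1].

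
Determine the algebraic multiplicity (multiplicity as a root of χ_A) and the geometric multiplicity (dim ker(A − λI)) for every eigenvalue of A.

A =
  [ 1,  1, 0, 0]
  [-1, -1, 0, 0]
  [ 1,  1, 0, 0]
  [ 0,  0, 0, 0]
λ = 0: alg = 4, geom = 3

Step 1 — factor the characteristic polynomial to read off the algebraic multiplicities:
  χ_A(x) = x^4

Step 2 — compute geometric multiplicities via the rank-nullity identity g(λ) = n − rank(A − λI):
  rank(A − (0)·I) = 1, so dim ker(A − (0)·I) = n − 1 = 3

Summary:
  λ = 0: algebraic multiplicity = 4, geometric multiplicity = 3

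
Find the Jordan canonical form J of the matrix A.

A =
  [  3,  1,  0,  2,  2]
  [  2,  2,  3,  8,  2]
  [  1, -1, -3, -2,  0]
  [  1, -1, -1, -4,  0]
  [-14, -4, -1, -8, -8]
J_3(-2) ⊕ J_1(-2) ⊕ J_1(-2)

The characteristic polynomial is
  det(x·I − A) = x^5 + 10*x^4 + 40*x^3 + 80*x^2 + 80*x + 32 = (x + 2)^5

Eigenvalues and multiplicities (the geometric multiplicity of λ is n − rank(A − λI), which equals the number of Jordan blocks for λ):
  λ = -2: algebraic multiplicity = 5, geometric multiplicity = 3

Determining the block sizes for each eigenvalue:
  λ = -2: with am = 5 and gm = 3, the partition is not yet determined (e.g. several partitions of 5 into 3 parts exist). Let N = A − (-2)·I. Computing rank(N^1) = 2, rank(N^2) = 1, rank(N^3) = 0; the number of blocks of size ≥ j is rank(N^{j−1}) − rank(N^j), giving [3, 1, 1]. So we have 1 block(s) of size 3, 2 block(s) of size 1 → block sizes [3, 1, 1]

Assembling the blocks gives a Jordan form
J =
  [-2,  1,  0,  0,  0]
  [ 0, -2,  1,  0,  0]
  [ 0,  0, -2,  0,  0]
  [ 0,  0,  0, -2,  0]
  [ 0,  0,  0,  0, -2]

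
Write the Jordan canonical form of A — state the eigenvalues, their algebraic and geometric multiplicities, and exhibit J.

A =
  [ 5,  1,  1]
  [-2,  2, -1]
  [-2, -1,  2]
J_2(3) ⊕ J_1(3)

The characteristic polynomial is
  det(x·I − A) = x^3 - 9*x^2 + 27*x - 27 = (x - 3)^3

Eigenvalues and multiplicities (the geometric multiplicity of λ is n − rank(A − λI), which equals the number of Jordan blocks for λ):
  λ = 3: algebraic multiplicity = 3, geometric multiplicity = 2

Determining the block sizes for each eigenvalue:
  λ = 3: 2 blocks summing to 3 forces exactly one block of size 2 and the rest size 1 → block sizes [2, 1]

Assembling the blocks gives a Jordan form
J =
  [3, 1, 0]
  [0, 3, 0]
  [0, 0, 3]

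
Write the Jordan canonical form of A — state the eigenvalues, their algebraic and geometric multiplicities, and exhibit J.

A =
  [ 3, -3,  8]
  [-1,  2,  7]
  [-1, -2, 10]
J_3(5)

The characteristic polynomial is
  det(x·I − A) = x^3 - 15*x^2 + 75*x - 125 = (x - 5)^3

Eigenvalues and multiplicities (the geometric multiplicity of λ is n − rank(A − λI), which equals the number of Jordan blocks for λ):
  λ = 5: algebraic multiplicity = 3, geometric multiplicity = 1

Determining the block sizes for each eigenvalue:
  λ = 5: one block (gm = 1), so the single block has size am = 3 → block sizes [3]

Assembling the blocks gives a Jordan form
J =
  [5, 1, 0]
  [0, 5, 1]
  [0, 0, 5]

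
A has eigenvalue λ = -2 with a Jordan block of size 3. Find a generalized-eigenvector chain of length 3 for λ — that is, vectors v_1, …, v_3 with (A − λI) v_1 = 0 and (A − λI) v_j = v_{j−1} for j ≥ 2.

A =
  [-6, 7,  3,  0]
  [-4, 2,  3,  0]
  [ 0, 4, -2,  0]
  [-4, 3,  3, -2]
A Jordan chain for λ = -2 of length 3:
v_1 = (-12, 0, -16, 4)ᵀ
v_2 = (-4, -4, 0, -4)ᵀ
v_3 = (1, 0, 0, 0)ᵀ

Let N = A − (-2)·I. We want v_3 with N^3 v_3 = 0 but N^2 v_3 ≠ 0; then v_{j-1} := N · v_j for j = 3, …, 2.

Pick v_3 = (1, 0, 0, 0)ᵀ.
Then v_2 = N · v_3 = (-4, -4, 0, -4)ᵀ.
Then v_1 = N · v_2 = (-12, 0, -16, 4)ᵀ.

Sanity check: (A − (-2)·I) v_1 = (0, 0, 0, 0)ᵀ = 0. ✓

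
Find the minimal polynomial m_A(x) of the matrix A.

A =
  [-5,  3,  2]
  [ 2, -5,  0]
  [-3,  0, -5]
x^3 + 15*x^2 + 75*x + 125

The characteristic polynomial is χ_A(x) = (x + 5)^3, so the eigenvalues are known. The minimal polynomial is
  m_A(x) = Π_λ (x − λ)^{k_λ}
where k_λ is the size of the *largest* Jordan block for λ (equivalently, the smallest k with (A − λI)^k v = 0 for every generalised eigenvector v of λ).

  λ = -5: largest Jordan block has size 3, contributing (x + 5)^3

So m_A(x) = (x + 5)^3 = x^3 + 15*x^2 + 75*x + 125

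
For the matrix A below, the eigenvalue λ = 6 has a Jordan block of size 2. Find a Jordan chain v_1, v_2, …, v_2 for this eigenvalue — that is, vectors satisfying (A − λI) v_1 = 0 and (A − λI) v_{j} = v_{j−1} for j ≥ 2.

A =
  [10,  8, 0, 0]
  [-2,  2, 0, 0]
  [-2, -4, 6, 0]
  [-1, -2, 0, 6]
A Jordan chain for λ = 6 of length 2:
v_1 = (4, -2, -2, -1)ᵀ
v_2 = (1, 0, 0, 0)ᵀ

Let N = A − (6)·I. We want v_2 with N^2 v_2 = 0 but N^1 v_2 ≠ 0; then v_{j-1} := N · v_j for j = 2, …, 2.

Pick v_2 = (1, 0, 0, 0)ᵀ.
Then v_1 = N · v_2 = (4, -2, -2, -1)ᵀ.

Sanity check: (A − (6)·I) v_1 = (0, 0, 0, 0)ᵀ = 0. ✓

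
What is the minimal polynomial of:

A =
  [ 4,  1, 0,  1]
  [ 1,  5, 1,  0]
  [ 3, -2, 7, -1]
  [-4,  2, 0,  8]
x^3 - 18*x^2 + 108*x - 216

The characteristic polynomial is χ_A(x) = (x - 6)^4, so the eigenvalues are known. The minimal polynomial is
  m_A(x) = Π_λ (x − λ)^{k_λ}
where k_λ is the size of the *largest* Jordan block for λ (equivalently, the smallest k with (A − λI)^k v = 0 for every generalised eigenvector v of λ).

  λ = 6: largest Jordan block has size 3, contributing (x − 6)^3

So m_A(x) = (x - 6)^3 = x^3 - 18*x^2 + 108*x - 216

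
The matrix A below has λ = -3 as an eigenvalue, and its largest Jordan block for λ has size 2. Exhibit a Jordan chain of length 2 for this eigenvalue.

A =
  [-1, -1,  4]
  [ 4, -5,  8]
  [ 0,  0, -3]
A Jordan chain for λ = -3 of length 2:
v_1 = (2, 4, 0)ᵀ
v_2 = (1, 0, 0)ᵀ

Let N = A − (-3)·I. We want v_2 with N^2 v_2 = 0 but N^1 v_2 ≠ 0; then v_{j-1} := N · v_j for j = 2, …, 2.

Pick v_2 = (1, 0, 0)ᵀ.
Then v_1 = N · v_2 = (2, 4, 0)ᵀ.

Sanity check: (A − (-3)·I) v_1 = (0, 0, 0)ᵀ = 0. ✓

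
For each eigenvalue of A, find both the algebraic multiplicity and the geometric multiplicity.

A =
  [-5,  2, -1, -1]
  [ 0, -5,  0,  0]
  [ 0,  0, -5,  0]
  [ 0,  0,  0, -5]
λ = -5: alg = 4, geom = 3

Step 1 — factor the characteristic polynomial to read off the algebraic multiplicities:
  χ_A(x) = (x + 5)^4

Step 2 — compute geometric multiplicities via the rank-nullity identity g(λ) = n − rank(A − λI):
  rank(A − (-5)·I) = 1, so dim ker(A − (-5)·I) = n − 1 = 3

Summary:
  λ = -5: algebraic multiplicity = 4, geometric multiplicity = 3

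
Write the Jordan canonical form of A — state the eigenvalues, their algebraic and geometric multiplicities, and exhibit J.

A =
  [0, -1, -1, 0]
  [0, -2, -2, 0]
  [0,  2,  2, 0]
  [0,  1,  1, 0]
J_2(0) ⊕ J_1(0) ⊕ J_1(0)

The characteristic polynomial is
  det(x·I − A) = x^4

Eigenvalues and multiplicities (the geometric multiplicity of λ is n − rank(A − λI), which equals the number of Jordan blocks for λ):
  λ = 0: algebraic multiplicity = 4, geometric multiplicity = 3

Determining the block sizes for each eigenvalue:
  λ = 0: 3 blocks summing to 4 forces exactly one block of size 2 and the rest size 1 → block sizes [2, 1, 1]

Assembling the blocks gives a Jordan form
J =
  [0, 1, 0, 0]
  [0, 0, 0, 0]
  [0, 0, 0, 0]
  [0, 0, 0, 0]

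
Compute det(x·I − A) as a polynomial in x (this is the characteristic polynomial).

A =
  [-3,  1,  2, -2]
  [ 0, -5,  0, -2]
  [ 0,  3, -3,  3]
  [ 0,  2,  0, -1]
x^4 + 12*x^3 + 54*x^2 + 108*x + 81

Expanding det(x·I − A) (e.g. by cofactor expansion or by noting that A is similar to its Jordan form J, which has the same characteristic polynomial as A) gives
  χ_A(x) = x^4 + 12*x^3 + 54*x^2 + 108*x + 81
which factors as (x + 3)^4. The eigenvalues (with algebraic multiplicities) are λ = -3 with multiplicity 4.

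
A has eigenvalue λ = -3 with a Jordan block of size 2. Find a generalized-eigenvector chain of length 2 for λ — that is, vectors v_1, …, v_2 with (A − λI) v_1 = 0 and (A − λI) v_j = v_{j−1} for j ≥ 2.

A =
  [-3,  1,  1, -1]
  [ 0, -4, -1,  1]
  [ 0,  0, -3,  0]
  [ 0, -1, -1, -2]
A Jordan chain for λ = -3 of length 2:
v_1 = (1, -1, 0, -1)ᵀ
v_2 = (0, 1, 0, 0)ᵀ

Let N = A − (-3)·I. We want v_2 with N^2 v_2 = 0 but N^1 v_2 ≠ 0; then v_{j-1} := N · v_j for j = 2, …, 2.

Pick v_2 = (0, 1, 0, 0)ᵀ.
Then v_1 = N · v_2 = (1, -1, 0, -1)ᵀ.

Sanity check: (A − (-3)·I) v_1 = (0, 0, 0, 0)ᵀ = 0. ✓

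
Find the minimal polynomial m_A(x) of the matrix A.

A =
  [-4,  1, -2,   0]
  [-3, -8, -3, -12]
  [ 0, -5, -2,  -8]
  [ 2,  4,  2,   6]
x^3 + 6*x^2 + 12*x + 8

The characteristic polynomial is χ_A(x) = (x + 2)^4, so the eigenvalues are known. The minimal polynomial is
  m_A(x) = Π_λ (x − λ)^{k_λ}
where k_λ is the size of the *largest* Jordan block for λ (equivalently, the smallest k with (A − λI)^k v = 0 for every generalised eigenvector v of λ).

  λ = -2: largest Jordan block has size 3, contributing (x + 2)^3

So m_A(x) = (x + 2)^3 = x^3 + 6*x^2 + 12*x + 8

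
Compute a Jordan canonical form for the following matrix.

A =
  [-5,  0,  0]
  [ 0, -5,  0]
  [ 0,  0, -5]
J_1(-5) ⊕ J_1(-5) ⊕ J_1(-5)

The characteristic polynomial is
  det(x·I − A) = x^3 + 15*x^2 + 75*x + 125 = (x + 5)^3

Eigenvalues and multiplicities (the geometric multiplicity of λ is n − rank(A − λI), which equals the number of Jordan blocks for λ):
  λ = -5: algebraic multiplicity = 3, geometric multiplicity = 3

Determining the block sizes for each eigenvalue:
  λ = -5: gm = am = 3, so every block has size 1 → block sizes [1, 1, 1]

Assembling the blocks gives a Jordan form
J =
  [-5,  0,  0]
  [ 0, -5,  0]
  [ 0,  0, -5]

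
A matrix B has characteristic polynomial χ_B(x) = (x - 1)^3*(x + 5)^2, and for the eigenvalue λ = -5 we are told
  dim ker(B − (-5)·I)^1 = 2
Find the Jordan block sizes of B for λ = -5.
Block sizes for λ = -5: [1, 1]

From the dimensions of kernels of powers, the number of Jordan blocks of size at least j is d_j − d_{j−1} where d_j = dim ker(N^j) (with d_0 = 0). Computing the differences gives [2].
The number of blocks of size exactly k is (#blocks of size ≥ k) − (#blocks of size ≥ k + 1), so the partition is: 2 block(s) of size 1.
In nonincreasing order the block sizes are [1, 1].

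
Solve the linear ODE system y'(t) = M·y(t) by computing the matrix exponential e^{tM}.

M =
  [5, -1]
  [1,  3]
e^{tM} =
  [t*exp(4*t) + exp(4*t), -t*exp(4*t)]
  [t*exp(4*t), -t*exp(4*t) + exp(4*t)]

Strategy: write M = P · J · P⁻¹ where J is a Jordan canonical form, so e^{tM} = P · e^{tJ} · P⁻¹, and e^{tJ} can be computed block-by-block.

M has Jordan form
J =
  [4, 1]
  [0, 4]
(up to reordering of blocks).

Per-block formulas:
  For a 2×2 Jordan block J_2(4): exp(t · J_2(4)) = e^(4t)·(I + t·N), where N is the 2×2 nilpotent shift.

After assembling e^{tJ} and conjugating by P, we get:

e^{tM} =
  [t*exp(4*t) + exp(4*t), -t*exp(4*t)]
  [t*exp(4*t), -t*exp(4*t) + exp(4*t)]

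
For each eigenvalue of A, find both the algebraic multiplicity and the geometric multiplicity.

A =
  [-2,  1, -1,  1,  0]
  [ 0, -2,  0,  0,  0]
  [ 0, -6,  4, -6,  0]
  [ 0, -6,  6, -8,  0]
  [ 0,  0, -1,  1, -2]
λ = -2: alg = 5, geom = 3

Step 1 — factor the characteristic polynomial to read off the algebraic multiplicities:
  χ_A(x) = (x + 2)^5

Step 2 — compute geometric multiplicities via the rank-nullity identity g(λ) = n − rank(A − λI):
  rank(A − (-2)·I) = 2, so dim ker(A − (-2)·I) = n − 2 = 3

Summary:
  λ = -2: algebraic multiplicity = 5, geometric multiplicity = 3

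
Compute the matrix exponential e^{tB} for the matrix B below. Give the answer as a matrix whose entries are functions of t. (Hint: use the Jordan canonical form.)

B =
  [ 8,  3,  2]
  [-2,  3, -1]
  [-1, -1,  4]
e^{tB} =
  [t^2*exp(5*t)/2 + 3*t*exp(5*t) + exp(5*t), t^2*exp(5*t)/2 + 3*t*exp(5*t), t^2*exp(5*t)/2 + 2*t*exp(5*t)]
  [-t^2*exp(5*t)/2 - 2*t*exp(5*t), -t^2*exp(5*t)/2 - 2*t*exp(5*t) + exp(5*t), -t^2*exp(5*t)/2 - t*exp(5*t)]
  [-t*exp(5*t), -t*exp(5*t), -t*exp(5*t) + exp(5*t)]

Strategy: write B = P · J · P⁻¹ where J is a Jordan canonical form, so e^{tB} = P · e^{tJ} · P⁻¹, and e^{tJ} can be computed block-by-block.

B has Jordan form
J =
  [5, 1, 0]
  [0, 5, 1]
  [0, 0, 5]
(up to reordering of blocks).

Per-block formulas:
  For a 3×3 Jordan block J_3(5): exp(t · J_3(5)) = e^(5t)·(I + t·N + (t^2/2)·N^2), where N is the 3×3 nilpotent shift.

After assembling e^{tJ} and conjugating by P, we get:

e^{tB} =
  [t^2*exp(5*t)/2 + 3*t*exp(5*t) + exp(5*t), t^2*exp(5*t)/2 + 3*t*exp(5*t), t^2*exp(5*t)/2 + 2*t*exp(5*t)]
  [-t^2*exp(5*t)/2 - 2*t*exp(5*t), -t^2*exp(5*t)/2 - 2*t*exp(5*t) + exp(5*t), -t^2*exp(5*t)/2 - t*exp(5*t)]
  [-t*exp(5*t), -t*exp(5*t), -t*exp(5*t) + exp(5*t)]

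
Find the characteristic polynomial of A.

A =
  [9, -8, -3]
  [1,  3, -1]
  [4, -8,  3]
x^3 - 15*x^2 + 75*x - 125

Expanding det(x·I − A) (e.g. by cofactor expansion or by noting that A is similar to its Jordan form J, which has the same characteristic polynomial as A) gives
  χ_A(x) = x^3 - 15*x^2 + 75*x - 125
which factors as (x - 5)^3. The eigenvalues (with algebraic multiplicities) are λ = 5 with multiplicity 3.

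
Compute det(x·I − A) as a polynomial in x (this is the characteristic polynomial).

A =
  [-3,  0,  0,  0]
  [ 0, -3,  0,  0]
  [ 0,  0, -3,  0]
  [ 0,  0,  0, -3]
x^4 + 12*x^3 + 54*x^2 + 108*x + 81

Expanding det(x·I − A) (e.g. by cofactor expansion or by noting that A is similar to its Jordan form J, which has the same characteristic polynomial as A) gives
  χ_A(x) = x^4 + 12*x^3 + 54*x^2 + 108*x + 81
which factors as (x + 3)^4. The eigenvalues (with algebraic multiplicities) are λ = -3 with multiplicity 4.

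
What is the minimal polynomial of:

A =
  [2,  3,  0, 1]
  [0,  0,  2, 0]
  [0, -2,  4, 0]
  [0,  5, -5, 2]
x^3 - 6*x^2 + 12*x - 8

The characteristic polynomial is χ_A(x) = (x - 2)^4, so the eigenvalues are known. The minimal polynomial is
  m_A(x) = Π_λ (x − λ)^{k_λ}
where k_λ is the size of the *largest* Jordan block for λ (equivalently, the smallest k with (A − λI)^k v = 0 for every generalised eigenvector v of λ).

  λ = 2: largest Jordan block has size 3, contributing (x − 2)^3

So m_A(x) = (x - 2)^3 = x^3 - 6*x^2 + 12*x - 8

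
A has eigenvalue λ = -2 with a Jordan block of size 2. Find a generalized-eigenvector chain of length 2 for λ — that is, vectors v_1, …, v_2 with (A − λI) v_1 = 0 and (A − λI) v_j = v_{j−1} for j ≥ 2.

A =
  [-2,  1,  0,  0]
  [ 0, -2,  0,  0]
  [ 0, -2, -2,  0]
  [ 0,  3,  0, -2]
A Jordan chain for λ = -2 of length 2:
v_1 = (1, 0, -2, 3)ᵀ
v_2 = (0, 1, 0, 0)ᵀ

Let N = A − (-2)·I. We want v_2 with N^2 v_2 = 0 but N^1 v_2 ≠ 0; then v_{j-1} := N · v_j for j = 2, …, 2.

Pick v_2 = (0, 1, 0, 0)ᵀ.
Then v_1 = N · v_2 = (1, 0, -2, 3)ᵀ.

Sanity check: (A − (-2)·I) v_1 = (0, 0, 0, 0)ᵀ = 0. ✓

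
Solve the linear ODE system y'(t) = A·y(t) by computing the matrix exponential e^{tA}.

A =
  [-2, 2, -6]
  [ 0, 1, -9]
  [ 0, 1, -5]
e^{tA} =
  [exp(-2*t), 2*t*exp(-2*t), -6*t*exp(-2*t)]
  [0, 3*t*exp(-2*t) + exp(-2*t), -9*t*exp(-2*t)]
  [0, t*exp(-2*t), -3*t*exp(-2*t) + exp(-2*t)]

Strategy: write A = P · J · P⁻¹ where J is a Jordan canonical form, so e^{tA} = P · e^{tJ} · P⁻¹, and e^{tJ} can be computed block-by-block.

A has Jordan form
J =
  [-2,  1,  0]
  [ 0, -2,  0]
  [ 0,  0, -2]
(up to reordering of blocks).

Per-block formulas:
  For a 1×1 block at λ = -2: exp(t · [-2]) = [e^(-2t)].
  For a 2×2 Jordan block J_2(-2): exp(t · J_2(-2)) = e^(-2t)·(I + t·N), where N is the 2×2 nilpotent shift.

After assembling e^{tJ} and conjugating by P, we get:

e^{tA} =
  [exp(-2*t), 2*t*exp(-2*t), -6*t*exp(-2*t)]
  [0, 3*t*exp(-2*t) + exp(-2*t), -9*t*exp(-2*t)]
  [0, t*exp(-2*t), -3*t*exp(-2*t) + exp(-2*t)]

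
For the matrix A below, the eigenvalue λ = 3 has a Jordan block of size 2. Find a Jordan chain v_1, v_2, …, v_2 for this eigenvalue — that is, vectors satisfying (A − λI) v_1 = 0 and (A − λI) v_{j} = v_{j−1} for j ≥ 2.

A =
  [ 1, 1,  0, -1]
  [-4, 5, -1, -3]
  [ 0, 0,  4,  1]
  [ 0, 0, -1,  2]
A Jordan chain for λ = 3 of length 2:
v_1 = (-2, -4, 0, 0)ᵀ
v_2 = (1, 0, 0, 0)ᵀ

Let N = A − (3)·I. We want v_2 with N^2 v_2 = 0 but N^1 v_2 ≠ 0; then v_{j-1} := N · v_j for j = 2, …, 2.

Pick v_2 = (1, 0, 0, 0)ᵀ.
Then v_1 = N · v_2 = (-2, -4, 0, 0)ᵀ.

Sanity check: (A − (3)·I) v_1 = (0, 0, 0, 0)ᵀ = 0. ✓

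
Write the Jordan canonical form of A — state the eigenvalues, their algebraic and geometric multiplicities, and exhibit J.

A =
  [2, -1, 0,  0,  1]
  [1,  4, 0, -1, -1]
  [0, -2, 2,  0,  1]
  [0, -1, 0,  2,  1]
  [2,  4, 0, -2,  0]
J_3(2) ⊕ J_2(2)

The characteristic polynomial is
  det(x·I − A) = x^5 - 10*x^4 + 40*x^3 - 80*x^2 + 80*x - 32 = (x - 2)^5

Eigenvalues and multiplicities (the geometric multiplicity of λ is n − rank(A − λI), which equals the number of Jordan blocks for λ):
  λ = 2: algebraic multiplicity = 5, geometric multiplicity = 2

Determining the block sizes for each eigenvalue:
  λ = 2: with am = 5 and gm = 2, the partition is not yet determined (e.g. several partitions of 5 into 2 parts exist). Let N = A − (2)·I. Computing rank(N^1) = 3, rank(N^2) = 1, rank(N^3) = 0; the number of blocks of size ≥ j is rank(N^{j−1}) − rank(N^j), giving [2, 2, 1]. So we have 1 block(s) of size 3, 1 block(s) of size 2 → block sizes [3, 2]

Assembling the blocks gives a Jordan form
J =
  [2, 1, 0, 0, 0]
  [0, 2, 1, 0, 0]
  [0, 0, 2, 0, 0]
  [0, 0, 0, 2, 1]
  [0, 0, 0, 0, 2]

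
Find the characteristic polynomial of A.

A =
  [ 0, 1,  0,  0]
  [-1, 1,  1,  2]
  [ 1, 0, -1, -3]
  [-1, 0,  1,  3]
x^4 - 3*x^3 + 3*x^2 - x

Expanding det(x·I − A) (e.g. by cofactor expansion or by noting that A is similar to its Jordan form J, which has the same characteristic polynomial as A) gives
  χ_A(x) = x^4 - 3*x^3 + 3*x^2 - x
which factors as x*(x - 1)^3. The eigenvalues (with algebraic multiplicities) are λ = 0 with multiplicity 1, λ = 1 with multiplicity 3.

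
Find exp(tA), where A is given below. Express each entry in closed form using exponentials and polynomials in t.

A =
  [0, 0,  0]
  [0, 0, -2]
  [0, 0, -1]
e^{tA} =
  [1, 0, 0]
  [0, 1, -2 + 2*exp(-t)]
  [0, 0, exp(-t)]

Strategy: write A = P · J · P⁻¹ where J is a Jordan canonical form, so e^{tA} = P · e^{tJ} · P⁻¹, and e^{tJ} can be computed block-by-block.

A has Jordan form
J =
  [-1, 0, 0]
  [ 0, 0, 0]
  [ 0, 0, 0]
(up to reordering of blocks).

Per-block formulas:
  For a 1×1 block at λ = 0: exp(t · [0]) = [e^(0t)].
  For a 1×1 block at λ = -1: exp(t · [-1]) = [e^(-1t)].

After assembling e^{tJ} and conjugating by P, we get:

e^{tA} =
  [1, 0, 0]
  [0, 1, -2 + 2*exp(-t)]
  [0, 0, exp(-t)]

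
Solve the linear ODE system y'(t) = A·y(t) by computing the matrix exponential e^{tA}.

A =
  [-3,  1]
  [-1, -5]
e^{tA} =
  [t*exp(-4*t) + exp(-4*t), t*exp(-4*t)]
  [-t*exp(-4*t), -t*exp(-4*t) + exp(-4*t)]

Strategy: write A = P · J · P⁻¹ where J is a Jordan canonical form, so e^{tA} = P · e^{tJ} · P⁻¹, and e^{tJ} can be computed block-by-block.

A has Jordan form
J =
  [-4,  1]
  [ 0, -4]
(up to reordering of blocks).

Per-block formulas:
  For a 2×2 Jordan block J_2(-4): exp(t · J_2(-4)) = e^(-4t)·(I + t·N), where N is the 2×2 nilpotent shift.

After assembling e^{tJ} and conjugating by P, we get:

e^{tA} =
  [t*exp(-4*t) + exp(-4*t), t*exp(-4*t)]
  [-t*exp(-4*t), -t*exp(-4*t) + exp(-4*t)]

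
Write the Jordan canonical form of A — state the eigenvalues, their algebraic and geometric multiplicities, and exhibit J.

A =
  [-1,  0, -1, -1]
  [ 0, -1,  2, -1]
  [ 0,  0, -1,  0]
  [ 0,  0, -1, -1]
J_3(-1) ⊕ J_1(-1)

The characteristic polynomial is
  det(x·I − A) = x^4 + 4*x^3 + 6*x^2 + 4*x + 1 = (x + 1)^4

Eigenvalues and multiplicities (the geometric multiplicity of λ is n − rank(A − λI), which equals the number of Jordan blocks for λ):
  λ = -1: algebraic multiplicity = 4, geometric multiplicity = 2

Determining the block sizes for each eigenvalue:
  λ = -1: with am = 4 and gm = 2, the partition is not yet determined (e.g. several partitions of 4 into 2 parts exist). Let N = A − (-1)·I. Computing rank(N^1) = 2, rank(N^2) = 1, rank(N^3) = 0; the number of blocks of size ≥ j is rank(N^{j−1}) − rank(N^j), giving [2, 1, 1]. So we have 1 block(s) of size 3, 1 block(s) of size 1 → block sizes [3, 1]

Assembling the blocks gives a Jordan form
J =
  [-1,  1,  0,  0]
  [ 0, -1,  1,  0]
  [ 0,  0, -1,  0]
  [ 0,  0,  0, -1]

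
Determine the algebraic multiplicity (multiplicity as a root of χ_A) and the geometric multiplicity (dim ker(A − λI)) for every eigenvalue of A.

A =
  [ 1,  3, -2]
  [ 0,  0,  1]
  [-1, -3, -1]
λ = 0: alg = 3, geom = 1

Step 1 — factor the characteristic polynomial to read off the algebraic multiplicities:
  χ_A(x) = x^3

Step 2 — compute geometric multiplicities via the rank-nullity identity g(λ) = n − rank(A − λI):
  rank(A − (0)·I) = 2, so dim ker(A − (0)·I) = n − 2 = 1

Summary:
  λ = 0: algebraic multiplicity = 3, geometric multiplicity = 1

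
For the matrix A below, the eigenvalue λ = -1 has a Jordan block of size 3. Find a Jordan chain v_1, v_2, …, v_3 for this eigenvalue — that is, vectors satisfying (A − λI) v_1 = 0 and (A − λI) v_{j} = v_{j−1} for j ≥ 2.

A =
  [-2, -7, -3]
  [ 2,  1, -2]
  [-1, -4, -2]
A Jordan chain for λ = -1 of length 3:
v_1 = (-10, 4, -6)ᵀ
v_2 = (-1, 2, -1)ᵀ
v_3 = (1, 0, 0)ᵀ

Let N = A − (-1)·I. We want v_3 with N^3 v_3 = 0 but N^2 v_3 ≠ 0; then v_{j-1} := N · v_j for j = 3, …, 2.

Pick v_3 = (1, 0, 0)ᵀ.
Then v_2 = N · v_3 = (-1, 2, -1)ᵀ.
Then v_1 = N · v_2 = (-10, 4, -6)ᵀ.

Sanity check: (A − (-1)·I) v_1 = (0, 0, 0)ᵀ = 0. ✓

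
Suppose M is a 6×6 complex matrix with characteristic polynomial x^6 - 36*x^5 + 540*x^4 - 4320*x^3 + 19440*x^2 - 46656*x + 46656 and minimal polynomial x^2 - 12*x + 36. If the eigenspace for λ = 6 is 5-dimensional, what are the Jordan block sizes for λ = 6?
Block sizes for λ = 6: [2, 1, 1, 1, 1]

Step 1 — from the characteristic polynomial, algebraic multiplicity of λ = 6 is 6. From dim ker(M − (6)·I) = 5, there are exactly 5 Jordan blocks for λ = 6.
Step 2 — from the minimal polynomial, the factor (x − 6)^2 tells us the largest block for λ = 6 has size 2.
Step 3 — with total size 6, 5 blocks, and largest block 2, the block sizes (in nonincreasing order) are [2, 1, 1, 1, 1].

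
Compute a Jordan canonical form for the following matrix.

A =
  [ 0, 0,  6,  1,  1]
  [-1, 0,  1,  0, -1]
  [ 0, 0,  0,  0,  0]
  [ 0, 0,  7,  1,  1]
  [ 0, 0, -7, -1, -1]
J_3(0) ⊕ J_2(0)

The characteristic polynomial is
  det(x·I − A) = x^5

Eigenvalues and multiplicities (the geometric multiplicity of λ is n − rank(A − λI), which equals the number of Jordan blocks for λ):
  λ = 0: algebraic multiplicity = 5, geometric multiplicity = 2

Determining the block sizes for each eigenvalue:
  λ = 0: with am = 5 and gm = 2, the partition is not yet determined (e.g. several partitions of 5 into 2 parts exist). Let N = A − (0)·I. Computing rank(N^1) = 3, rank(N^2) = 1, rank(N^3) = 0; the number of blocks of size ≥ j is rank(N^{j−1}) − rank(N^j), giving [2, 2, 1]. So we have 1 block(s) of size 3, 1 block(s) of size 2 → block sizes [3, 2]

Assembling the blocks gives a Jordan form
J =
  [0, 1, 0, 0, 0]
  [0, 0, 1, 0, 0]
  [0, 0, 0, 0, 0]
  [0, 0, 0, 0, 1]
  [0, 0, 0, 0, 0]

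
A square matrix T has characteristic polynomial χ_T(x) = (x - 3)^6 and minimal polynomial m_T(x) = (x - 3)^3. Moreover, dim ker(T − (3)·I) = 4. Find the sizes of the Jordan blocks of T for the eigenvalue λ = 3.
Block sizes for λ = 3: [3, 1, 1, 1]

Step 1 — from the characteristic polynomial, algebraic multiplicity of λ = 3 is 6. From dim ker(T − (3)·I) = 4, there are exactly 4 Jordan blocks for λ = 3.
Step 2 — from the minimal polynomial, the factor (x − 3)^3 tells us the largest block for λ = 3 has size 3.
Step 3 — with total size 6, 4 blocks, and largest block 3, the block sizes (in nonincreasing order) are [3, 1, 1, 1].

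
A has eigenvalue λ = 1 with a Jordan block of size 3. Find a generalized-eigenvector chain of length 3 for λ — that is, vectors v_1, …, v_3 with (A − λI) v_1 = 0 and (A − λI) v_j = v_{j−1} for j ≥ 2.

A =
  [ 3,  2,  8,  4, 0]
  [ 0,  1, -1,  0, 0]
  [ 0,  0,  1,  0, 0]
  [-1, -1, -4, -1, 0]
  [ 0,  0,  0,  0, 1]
A Jordan chain for λ = 1 of length 3:
v_1 = (-2, 0, 0, 1, 0)ᵀ
v_2 = (8, -1, 0, -4, 0)ᵀ
v_3 = (0, 0, 1, 0, 0)ᵀ

Let N = A − (1)·I. We want v_3 with N^3 v_3 = 0 but N^2 v_3 ≠ 0; then v_{j-1} := N · v_j for j = 3, …, 2.

Pick v_3 = (0, 0, 1, 0, 0)ᵀ.
Then v_2 = N · v_3 = (8, -1, 0, -4, 0)ᵀ.
Then v_1 = N · v_2 = (-2, 0, 0, 1, 0)ᵀ.

Sanity check: (A − (1)·I) v_1 = (0, 0, 0, 0, 0)ᵀ = 0. ✓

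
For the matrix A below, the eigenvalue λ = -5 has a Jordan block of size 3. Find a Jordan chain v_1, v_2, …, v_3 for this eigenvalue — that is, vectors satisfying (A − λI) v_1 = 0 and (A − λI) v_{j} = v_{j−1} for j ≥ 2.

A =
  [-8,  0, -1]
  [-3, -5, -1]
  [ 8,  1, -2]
A Jordan chain for λ = -5 of length 3:
v_1 = (1, 1, -3)ᵀ
v_2 = (-3, -3, 8)ᵀ
v_3 = (1, 0, 0)ᵀ

Let N = A − (-5)·I. We want v_3 with N^3 v_3 = 0 but N^2 v_3 ≠ 0; then v_{j-1} := N · v_j for j = 3, …, 2.

Pick v_3 = (1, 0, 0)ᵀ.
Then v_2 = N · v_3 = (-3, -3, 8)ᵀ.
Then v_1 = N · v_2 = (1, 1, -3)ᵀ.

Sanity check: (A − (-5)·I) v_1 = (0, 0, 0)ᵀ = 0. ✓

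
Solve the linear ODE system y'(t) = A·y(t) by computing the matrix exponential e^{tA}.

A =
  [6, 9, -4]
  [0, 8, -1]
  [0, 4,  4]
e^{tA} =
  [exp(6*t), t^2*exp(6*t) + 9*t*exp(6*t), -t^2*exp(6*t)/2 - 4*t*exp(6*t)]
  [0, 2*t*exp(6*t) + exp(6*t), -t*exp(6*t)]
  [0, 4*t*exp(6*t), -2*t*exp(6*t) + exp(6*t)]

Strategy: write A = P · J · P⁻¹ where J is a Jordan canonical form, so e^{tA} = P · e^{tJ} · P⁻¹, and e^{tJ} can be computed block-by-block.

A has Jordan form
J =
  [6, 1, 0]
  [0, 6, 1]
  [0, 0, 6]
(up to reordering of blocks).

Per-block formulas:
  For a 3×3 Jordan block J_3(6): exp(t · J_3(6)) = e^(6t)·(I + t·N + (t^2/2)·N^2), where N is the 3×3 nilpotent shift.

After assembling e^{tJ} and conjugating by P, we get:

e^{tA} =
  [exp(6*t), t^2*exp(6*t) + 9*t*exp(6*t), -t^2*exp(6*t)/2 - 4*t*exp(6*t)]
  [0, 2*t*exp(6*t) + exp(6*t), -t*exp(6*t)]
  [0, 4*t*exp(6*t), -2*t*exp(6*t) + exp(6*t)]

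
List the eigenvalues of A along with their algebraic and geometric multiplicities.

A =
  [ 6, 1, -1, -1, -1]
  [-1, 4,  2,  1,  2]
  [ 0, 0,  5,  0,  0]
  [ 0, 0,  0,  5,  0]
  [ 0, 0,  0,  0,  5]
λ = 5: alg = 5, geom = 3

Step 1 — factor the characteristic polynomial to read off the algebraic multiplicities:
  χ_A(x) = (x - 5)^5

Step 2 — compute geometric multiplicities via the rank-nullity identity g(λ) = n − rank(A − λI):
  rank(A − (5)·I) = 2, so dim ker(A − (5)·I) = n − 2 = 3

Summary:
  λ = 5: algebraic multiplicity = 5, geometric multiplicity = 3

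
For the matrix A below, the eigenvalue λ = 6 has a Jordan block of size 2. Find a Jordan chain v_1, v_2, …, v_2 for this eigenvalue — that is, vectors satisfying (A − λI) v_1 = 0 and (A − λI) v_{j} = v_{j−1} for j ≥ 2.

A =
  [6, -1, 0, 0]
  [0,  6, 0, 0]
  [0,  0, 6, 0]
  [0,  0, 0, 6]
A Jordan chain for λ = 6 of length 2:
v_1 = (-1, 0, 0, 0)ᵀ
v_2 = (0, 1, 0, 0)ᵀ

Let N = A − (6)·I. We want v_2 with N^2 v_2 = 0 but N^1 v_2 ≠ 0; then v_{j-1} := N · v_j for j = 2, …, 2.

Pick v_2 = (0, 1, 0, 0)ᵀ.
Then v_1 = N · v_2 = (-1, 0, 0, 0)ᵀ.

Sanity check: (A − (6)·I) v_1 = (0, 0, 0, 0)ᵀ = 0. ✓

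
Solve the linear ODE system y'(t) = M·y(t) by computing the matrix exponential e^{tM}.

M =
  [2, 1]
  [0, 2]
e^{tM} =
  [exp(2*t), t*exp(2*t)]
  [0, exp(2*t)]

Strategy: write M = P · J · P⁻¹ where J is a Jordan canonical form, so e^{tM} = P · e^{tJ} · P⁻¹, and e^{tJ} can be computed block-by-block.

M has Jordan form
J =
  [2, 1]
  [0, 2]
(up to reordering of blocks).

Per-block formulas:
  For a 2×2 Jordan block J_2(2): exp(t · J_2(2)) = e^(2t)·(I + t·N), where N is the 2×2 nilpotent shift.

After assembling e^{tJ} and conjugating by P, we get:

e^{tM} =
  [exp(2*t), t*exp(2*t)]
  [0, exp(2*t)]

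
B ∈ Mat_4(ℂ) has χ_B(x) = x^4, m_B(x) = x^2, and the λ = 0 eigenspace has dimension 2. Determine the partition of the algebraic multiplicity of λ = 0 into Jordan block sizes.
Block sizes for λ = 0: [2, 2]

Step 1 — from the characteristic polynomial, algebraic multiplicity of λ = 0 is 4. From dim ker(B − (0)·I) = 2, there are exactly 2 Jordan blocks for λ = 0.
Step 2 — from the minimal polynomial, the factor (x − 0)^2 tells us the largest block for λ = 0 has size 2.
Step 3 — with total size 4, 2 blocks, and largest block 2, the block sizes (in nonincreasing order) are [2, 2].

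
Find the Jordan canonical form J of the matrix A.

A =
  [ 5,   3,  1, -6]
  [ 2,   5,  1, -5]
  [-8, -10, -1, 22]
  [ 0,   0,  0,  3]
J_3(3) ⊕ J_1(3)

The characteristic polynomial is
  det(x·I − A) = x^4 - 12*x^3 + 54*x^2 - 108*x + 81 = (x - 3)^4

Eigenvalues and multiplicities (the geometric multiplicity of λ is n − rank(A − λI), which equals the number of Jordan blocks for λ):
  λ = 3: algebraic multiplicity = 4, geometric multiplicity = 2

Determining the block sizes for each eigenvalue:
  λ = 3: with am = 4 and gm = 2, the partition is not yet determined (e.g. several partitions of 4 into 2 parts exist). Let N = A − (3)·I. Computing rank(N^1) = 2, rank(N^2) = 1, rank(N^3) = 0; the number of blocks of size ≥ j is rank(N^{j−1}) − rank(N^j), giving [2, 1, 1]. So we have 1 block(s) of size 3, 1 block(s) of size 1 → block sizes [3, 1]

Assembling the blocks gives a Jordan form
J =
  [3, 1, 0, 0]
  [0, 3, 1, 0]
  [0, 0, 3, 0]
  [0, 0, 0, 3]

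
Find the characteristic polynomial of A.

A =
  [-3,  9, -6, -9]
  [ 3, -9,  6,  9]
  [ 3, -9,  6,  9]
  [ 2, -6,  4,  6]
x^4

Expanding det(x·I − A) (e.g. by cofactor expansion or by noting that A is similar to its Jordan form J, which has the same characteristic polynomial as A) gives
  χ_A(x) = x^4
which factors as x^4. The eigenvalues (with algebraic multiplicities) are λ = 0 with multiplicity 4.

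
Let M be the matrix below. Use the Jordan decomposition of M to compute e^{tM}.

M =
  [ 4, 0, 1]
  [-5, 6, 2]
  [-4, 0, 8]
e^{tM} =
  [-2*t*exp(6*t) + exp(6*t), 0, t*exp(6*t)]
  [t^2*exp(6*t) - 5*t*exp(6*t), exp(6*t), -t^2*exp(6*t)/2 + 2*t*exp(6*t)]
  [-4*t*exp(6*t), 0, 2*t*exp(6*t) + exp(6*t)]

Strategy: write M = P · J · P⁻¹ where J is a Jordan canonical form, so e^{tM} = P · e^{tJ} · P⁻¹, and e^{tJ} can be computed block-by-block.

M has Jordan form
J =
  [6, 1, 0]
  [0, 6, 1]
  [0, 0, 6]
(up to reordering of blocks).

Per-block formulas:
  For a 3×3 Jordan block J_3(6): exp(t · J_3(6)) = e^(6t)·(I + t·N + (t^2/2)·N^2), where N is the 3×3 nilpotent shift.

After assembling e^{tJ} and conjugating by P, we get:

e^{tM} =
  [-2*t*exp(6*t) + exp(6*t), 0, t*exp(6*t)]
  [t^2*exp(6*t) - 5*t*exp(6*t), exp(6*t), -t^2*exp(6*t)/2 + 2*t*exp(6*t)]
  [-4*t*exp(6*t), 0, 2*t*exp(6*t) + exp(6*t)]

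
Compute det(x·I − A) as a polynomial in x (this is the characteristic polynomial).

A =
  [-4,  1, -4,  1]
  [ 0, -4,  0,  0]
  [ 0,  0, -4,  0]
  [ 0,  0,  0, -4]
x^4 + 16*x^3 + 96*x^2 + 256*x + 256

Expanding det(x·I − A) (e.g. by cofactor expansion or by noting that A is similar to its Jordan form J, which has the same characteristic polynomial as A) gives
  χ_A(x) = x^4 + 16*x^3 + 96*x^2 + 256*x + 256
which factors as (x + 4)^4. The eigenvalues (with algebraic multiplicities) are λ = -4 with multiplicity 4.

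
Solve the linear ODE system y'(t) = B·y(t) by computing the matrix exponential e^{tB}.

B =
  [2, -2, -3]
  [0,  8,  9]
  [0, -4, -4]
e^{tB} =
  [exp(2*t), -2*t*exp(2*t), -3*t*exp(2*t)]
  [0, 6*t*exp(2*t) + exp(2*t), 9*t*exp(2*t)]
  [0, -4*t*exp(2*t), -6*t*exp(2*t) + exp(2*t)]

Strategy: write B = P · J · P⁻¹ where J is a Jordan canonical form, so e^{tB} = P · e^{tJ} · P⁻¹, and e^{tJ} can be computed block-by-block.

B has Jordan form
J =
  [2, 1, 0]
  [0, 2, 0]
  [0, 0, 2]
(up to reordering of blocks).

Per-block formulas:
  For a 2×2 Jordan block J_2(2): exp(t · J_2(2)) = e^(2t)·(I + t·N), where N is the 2×2 nilpotent shift.
  For a 1×1 block at λ = 2: exp(t · [2]) = [e^(2t)].

After assembling e^{tJ} and conjugating by P, we get:

e^{tB} =
  [exp(2*t), -2*t*exp(2*t), -3*t*exp(2*t)]
  [0, 6*t*exp(2*t) + exp(2*t), 9*t*exp(2*t)]
  [0, -4*t*exp(2*t), -6*t*exp(2*t) + exp(2*t)]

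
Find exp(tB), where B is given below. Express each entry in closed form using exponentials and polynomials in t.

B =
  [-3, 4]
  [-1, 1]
e^{tB} =
  [-2*t*exp(-t) + exp(-t), 4*t*exp(-t)]
  [-t*exp(-t), 2*t*exp(-t) + exp(-t)]

Strategy: write B = P · J · P⁻¹ where J is a Jordan canonical form, so e^{tB} = P · e^{tJ} · P⁻¹, and e^{tJ} can be computed block-by-block.

B has Jordan form
J =
  [-1,  1]
  [ 0, -1]
(up to reordering of blocks).

Per-block formulas:
  For a 2×2 Jordan block J_2(-1): exp(t · J_2(-1)) = e^(-1t)·(I + t·N), where N is the 2×2 nilpotent shift.

After assembling e^{tJ} and conjugating by P, we get:

e^{tB} =
  [-2*t*exp(-t) + exp(-t), 4*t*exp(-t)]
  [-t*exp(-t), 2*t*exp(-t) + exp(-t)]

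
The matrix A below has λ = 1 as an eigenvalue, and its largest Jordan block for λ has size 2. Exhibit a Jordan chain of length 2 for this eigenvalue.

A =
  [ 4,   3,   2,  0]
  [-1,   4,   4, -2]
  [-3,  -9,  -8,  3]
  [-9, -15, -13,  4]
A Jordan chain for λ = 1 of length 2:
v_1 = (3, -1, -3, -9)ᵀ
v_2 = (1, 0, 0, 0)ᵀ

Let N = A − (1)·I. We want v_2 with N^2 v_2 = 0 but N^1 v_2 ≠ 0; then v_{j-1} := N · v_j for j = 2, …, 2.

Pick v_2 = (1, 0, 0, 0)ᵀ.
Then v_1 = N · v_2 = (3, -1, -3, -9)ᵀ.

Sanity check: (A − (1)·I) v_1 = (0, 0, 0, 0)ᵀ = 0. ✓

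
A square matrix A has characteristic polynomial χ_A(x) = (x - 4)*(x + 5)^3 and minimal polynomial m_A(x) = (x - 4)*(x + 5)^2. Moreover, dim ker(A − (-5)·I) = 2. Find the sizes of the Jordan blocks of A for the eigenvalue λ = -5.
Block sizes for λ = -5: [2, 1]

Step 1 — from the characteristic polynomial, algebraic multiplicity of λ = -5 is 3. From dim ker(A − (-5)·I) = 2, there are exactly 2 Jordan blocks for λ = -5.
Step 2 — from the minimal polynomial, the factor (x + 5)^2 tells us the largest block for λ = -5 has size 2.
Step 3 — with total size 3, 2 blocks, and largest block 2, the block sizes (in nonincreasing order) are [2, 1].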